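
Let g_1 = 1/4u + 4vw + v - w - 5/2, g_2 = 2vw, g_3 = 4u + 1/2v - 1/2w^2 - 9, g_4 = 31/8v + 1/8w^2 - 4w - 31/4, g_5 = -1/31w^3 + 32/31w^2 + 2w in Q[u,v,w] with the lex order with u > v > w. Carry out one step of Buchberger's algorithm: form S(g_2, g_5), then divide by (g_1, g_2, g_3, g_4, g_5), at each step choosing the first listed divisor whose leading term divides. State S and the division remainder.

S(g_2, g_5) = 32vw^2 + 62vw; remainder on division = 0.

lcm(LM(g_2), LM(g_5)) = vw^3.
S = (lcm/LT(g_2))·g_2 − (lcm/LT(g_5))·g_5 = 32vw^2 + 62vw.
Reduce S modulo (g_1, g_2, g_3, g_4, g_5) in that order:
  leading term vw^2: subtract (16w)·g_2 from 32vw^2 + 62vw → 62vw
  leading term vw: subtract (31)·g_2 from 62vw → 0
The remainder is 0, so this S-polynomial contributes no new basis element.
This is the inner loop of Buchberger's algorithm — each nonzero remainder becomes a new basis element.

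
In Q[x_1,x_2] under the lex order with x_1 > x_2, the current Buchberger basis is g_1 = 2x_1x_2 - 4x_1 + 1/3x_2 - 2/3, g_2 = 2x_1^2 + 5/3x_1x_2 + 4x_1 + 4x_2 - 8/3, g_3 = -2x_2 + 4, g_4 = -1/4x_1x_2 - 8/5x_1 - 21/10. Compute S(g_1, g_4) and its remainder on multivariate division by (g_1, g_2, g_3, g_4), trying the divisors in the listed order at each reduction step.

lcm(LM(g_1), LM(g_4)) = x_1x_2.
S = (lcm/LT(g_1))·g_1 − (lcm/LT(g_4))·g_4 = -42/5x_1 + 1/6x_2 - 131/15.
Reduce S modulo (g_1, g_2, g_3, g_4) in that order:
  leading term x_1: no divisor's leading term divides it; move -42/5x_1 to the remainder.
  leading term x_2: subtract (-1/12)·g_3 from 1/6x_2 - 131/15 → -42/5
  leading term 1: no divisor's leading term divides it; move -42/5 to the remainder.
The remainder -42/5x_1 - 42/5 is nonzero, so it would be added as the next basis element.

S(g_1, g_4) = -42/5x_1 + 1/6x_2 - 131/15; remainder on division = -42/5x_1 - 42/5.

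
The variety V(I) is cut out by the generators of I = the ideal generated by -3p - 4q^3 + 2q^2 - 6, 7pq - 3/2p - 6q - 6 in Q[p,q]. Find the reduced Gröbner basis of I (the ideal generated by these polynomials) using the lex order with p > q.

f_1 = -3p - 4q^3 + 2q^2 - 6, LT = p.
f_2 = 7pq - 3/2p - 6q - 6, LT = pq.

S(f_1,f_2): lcm = pq. S = 3/14p + 4/3q^4 - 2/3q^3 + 20/7q + 6/7.
  leading term p: subtract (-1/14)·f_1 from 3/14p + 4/3q^4 - 2/3q^3 + 20/7q + 6/7 → 4/3q^4 - 20/21q^3 + 1/7q^2 + 20/7q + 3/7
  leading term q^4: no divisor's leading term divides it; move 4/3q^4 to the remainder.
  leading term q^3: no divisor's leading term divides it; move -20/21q^3 to the remainder.
  leading term q^2: no divisor's leading term divides it; move 1/7q^2 to the remainder.
  leading term q: no divisor's leading term divides it; move 20/7q to the remainder.
  leading term 1: no divisor's leading term divides it; move 3/7 to the remainder.
  remainder 4/3q^4 - 20/21q^3 + 1/7q^2 + 20/7q + 3/7 ≠ 0; add g_3 = 4/3q^4 - 20/21q^3 + 1/7q^2 + 20/7q + 3/7 to the basis.

The other S-polynomials (S(f_1,g_3), S(f_2,g_3)) all reduce to 0 modulo the current basis, so we have a Gröbner basis.
Inter-reduce: drop elements whose leading term is divisible by another's, tail-reduce, and make monic.

G = {p + 4/3q^3 - 2/3q^2 + 2, q^4 - 5/7q^3 + 3/28q^2 + 15/7q + 9/28}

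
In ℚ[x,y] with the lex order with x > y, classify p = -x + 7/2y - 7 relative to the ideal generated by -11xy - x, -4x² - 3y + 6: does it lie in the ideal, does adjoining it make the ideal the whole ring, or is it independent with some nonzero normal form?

-x + 7/2y - 7 is independent of I; its normal form modulo I is -x + 7/2y - 7.

First compute the reduced Gröbner basis of I by Buchberger's algorithm.
f_1 = -11xy - x, LT = xy.
f_2 = -4x² - 3y + 6, LT = x².

S(f_1,f_2): lcm = x²y. S = 1/11x² - ¾y² + 3/2y.
  leading term x²: subtract (-1/44)·f_2 from 1/11x² - ¾y² + 3/2y → -¾y² + 63/44y + 3/22
  leading term y²: no divisor's leading term divides it; move -¾y² to the remainder.
  leading term y: no divisor's leading term divides it; move 63/44y to the remainder.
  leading term 1: no divisor's leading term divides it; move 3/22 to the remainder.
  remainder -¾y² + 63/44y + 3/22 ≠ 0; add h_3 = -¾y² + 63/44y + 3/22 to the basis.

The other S-polynomials (S(f_1,h_3), S(f_2,h_3)) all reduce to 0 modulo the current basis, so we have a Gröbner basis.
Inter-reduce: drop elements whose leading term is divisible by another's, tail-reduce, and make monic.
Reduced Gröbner basis: {x² + ¾y - 3/2, xy + 1/11x, y² - 21/11y - 2/11}.
Label its elements g_1 = x² + ¾y - 3/2, g_2 = xy + 1/11x, g_3 = y² - 21/11y - 2/11.

Reduce p = -x + 7/2y - 7 modulo G:
  leading term x: no divisor's leading term divides it; move -x to the remainder.
  leading term y: no divisor's leading term divides it; move 7/2y to the remainder.
  leading term 1: no divisor's leading term divides it; move -7 to the remainder.
  normal form = -x + 7/2y - 7.
The normal form is nonzero, so p ∉ I. Since p minus its normal form lies in I, I + (p) = I + (r) where r = -x + 7/2y - 7; decide whether this ideal is the whole ring.
Run Buchberger on G together with r (pairs among the g_i already reduce to 0 since G is a Gröbner basis):
g_1 = x² + ¾y - 3/2, LT = x².
g_2 = xy + 1/11x, LT = xy.
g_3 = y² - 21/11y - 2/11, LT = y².
r = -x + 7/2y - 7, LT = x.

S(g_1,r): lcm = x². S = 7/2xy - 7x + ¾y - 3/2.
  leading term xy: subtract (7/2)·g_2 from 7/2xy - 7x + ¾y - 3/2 → -161/22x + ¾y - 3/2
  leading term x: subtract (161/22)·r from -161/22x + ¾y - 3/2 → -547/22y + 547/11
  leading term y: no divisor's leading term divides it; move -547/22y to the remainder.
  leading term 1: no divisor's leading term divides it; move 547/11 to the remainder.
  remainder -547/22y + 547/11 ≠ 0; add m_5 = -547/22y + 547/11 to the basis.

The other S-polynomials (S(g_1,g_2), S(g_1,g_3), S(g_2,g_3), S(g_2,r), S(g_3,r), S(g_1,m_5), S(g_2,m_5), S(g_3,m_5), S(r,m_5)) all reduce to 0 modulo the current basis, so we have a Gröbner basis.
Inter-reduce: drop elements whose leading term is divisible by another's, tail-reduce, and make monic.
Reduced Gröbner basis: {x, y - 2}.
The reduced Gröbner basis of I + (p) is {x, y - 2} ≠ {1}, a proper ideal, so the enlarged system stays consistent: p is independent of I, with normal form -x + 7/2y - 7.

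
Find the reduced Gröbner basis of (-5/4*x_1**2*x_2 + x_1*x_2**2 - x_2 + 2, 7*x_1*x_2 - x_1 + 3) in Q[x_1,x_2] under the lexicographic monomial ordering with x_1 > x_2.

G = {x_1 - 56/3*x_2**2 + 28*x_2 - 101/15, x_2**3 - 23/14*x_2**2 + 23/40*x_2 - 1/35}

f_1 = -5/4*x_1**2*x_2 + x_1*x_2**2 - x_2 + 2, LT = x_1**2*x_2.
f_2 = 7*x_1*x_2 - x_1 + 3, LT = x_1*x_2.

S(f_1,f_2): lcm = x_1**2*x_2. S = 1/7*x_1**2 - 4/5*x_1*x_2**2 - 3/7*x_1 + 4/5*x_2 - 8/5.
  leading term x_1**2: no divisor's leading term divides it; move 1/7*x_1**2 to the remainder.
  leading term x_1*x_2**2: subtract (-4/35*x_2)·f_2 from -4/5*x_1*x_2**2 - 3/7*x_1 + 4/5*x_2 - 8/5 → -4/35*x_1*x_2 - 3/7*x_1 + 8/7*x_2 - 8/5
  leading term x_1*x_2: subtract (-4/245)·f_2 from -4/35*x_1*x_2 - 3/7*x_1 + 8/7*x_2 - 8/5 → -109/245*x_1 + 8/7*x_2 - 76/49
  leading term x_1: no divisor's leading term divides it; move -109/245*x_1 to the remainder.
  leading term x_2: no divisor's leading term divides it; move 8/7*x_2 to the remainder.
  leading term 1: no divisor's leading term divides it; move -76/49 to the remainder.
  remainder 1/7*x_1**2 - 109/245*x_1 + 8/7*x_2 - 76/49 ≠ 0; add g_3 = 1/7*x_1**2 - 109/245*x_1 + 8/7*x_2 - 76/49 to the basis.

S(f_1,g_3): lcm = x_1**2*x_2. S = -4/5*x_1*x_2**2 + 109/35*x_1*x_2 - 8*x_2**2 + 408/35*x_2 - 8/5.
  leading term x_1*x_2**2: subtract (-4/35*x_2)·f_2 from -4/5*x_1*x_2**2 + 109/35*x_1*x_2 - 8*x_2**2 + 408/35*x_2 - 8/5 → 3*x_1*x_2 - 8*x_2**2 + 12*x_2 - 8/5
  leading term x_1*x_2: subtract (3/7)·f_2 from 3*x_1*x_2 - 8*x_2**2 + 12*x_2 - 8/5 → 3/7*x_1 - 8*x_2**2 + 12*x_2 - 101/35
  leading term x_1: no divisor's leading term divides it; move 3/7*x_1 to the remainder.
  leading term x_2**2: no divisor's leading term divides it; move -8*x_2**2 to the remainder.
  leading term x_2: no divisor's leading term divides it; move 12*x_2 to the remainder.
  leading term 1: no divisor's leading term divides it; move -101/35 to the remainder.
  remainder 3/7*x_1 - 8*x_2**2 + 12*x_2 - 101/35 ≠ 0; add g_4 = 3/7*x_1 - 8*x_2**2 + 12*x_2 - 101/35 to the basis.

S(f_2,g_4): lcm = x_1*x_2. S = -1/7*x_1 + 56/3*x_2**3 - 28*x_2**2 + 101/15*x_2 + 3/7.
  leading term x_1: subtract (-1/3)·g_4 from -1/7*x_1 + 56/3*x_2**3 - 28*x_2**2 + 101/15*x_2 + 3/7 → 56/3*x_2**3 - 92/3*x_2**2 + 161/15*x_2 - 8/15
  leading term x_2**3: no divisor's leading term divides it; move 56/3*x_2**3 to the remainder.
  leading term x_2**2: no divisor's leading term divides it; move -92/3*x_2**2 to the remainder.
  leading term x_2: no divisor's leading term divides it; move 161/15*x_2 to the remainder.
  leading term 1: no divisor's leading term divides it; move -8/15 to the remainder.
  remainder 56/3*x_2**3 - 92/3*x_2**2 + 161/15*x_2 - 8/15 ≠ 0; add g_5 = 56/3*x_2**3 - 92/3*x_2**2 + 161/15*x_2 - 8/15 to the basis.

The other S-polynomials (S(f_2,g_3), S(f_1,g_4), S(g_3,g_4), S(f_1,g_5), S(f_2,g_5), S(g_3,g_5), S(g_4,g_5)) all reduce to 0 modulo the current basis, so we have a Gröbner basis.
Inter-reduce: drop elements whose leading term is divisible by another's, tail-reduce, and make monic.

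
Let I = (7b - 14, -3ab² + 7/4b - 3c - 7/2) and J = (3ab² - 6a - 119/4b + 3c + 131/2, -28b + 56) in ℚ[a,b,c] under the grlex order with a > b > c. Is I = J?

Equality of ideals is decidable: compute both reduced Gröbner bases (unique for the ordering) and check whether they agree.
Buchberger on the first generating set:
f_1 = 7b - 14, LT = b.
f_2 = -3ab² + 7/4b - 3c - 7/2, LT = ab².

S(f_1,f_2): lcm = ab². S = -2ab + 7/12b - c - 7/6.
  leading term ab: subtract (-2/7a)·f_1 from -2ab + 7/12b - c - 7/6 → -4a + 7/12b - c - 7/6
  leading term a: no divisor's leading term divides it; move -4a to the remainder.
  leading term b: subtract (1/12)·f_1 from 7/12b - c - 7/6 → -c
  leading term c: no divisor's leading term divides it; move -c to the remainder.
  remainder -4a - c ≠ 0; add g_3 = -4a - c to the basis.

S(f_1,g_3): leading monomials are coprime, so the S-polynomial reduces to 0 (Buchberger's first criterion).
S(f_2,g_3): lcm = ab². S = -¼b²c - 7/12b + c + 7/6.
  leading term b²c: subtract (-1/28bc)·f_1 from -¼b²c - 7/12b + c + 7/6 → -½bc - 7/12b + c + 7/6
  leading term bc: subtract (-1/14c)·f_1 from -½bc - 7/12b + c + 7/6 → -7/12b + 7/6
  leading term b: subtract (-1/12)·f_1 from -7/12b + 7/6 → 0
  remainder 0.

Every S-polynomial of the final basis reduces to 0, so we have a Gröbner basis.
Inter-reduce: drop elements whose leading term is divisible by another's, tail-reduce, and make monic.
Reduced Gröbner basis: {a + ¼c, b - 2}.

Buchberger on the second generating set:
h_1 = 3ab² - 6a - 119/4b + 3c + 131/2, LT = ab².
h_2 = -28b + 56, LT = b.

S(h_1,h_2): lcm = ab². S = 2ab - 2a - 119/12b + c + 131/6.
  leading term ab: subtract (-1/14a)·h_2 from 2ab - 2a - 119/12b + c + 131/6 → 2a - 119/12b + c + 131/6
  leading term a: no divisor's leading term divides it; move 2a to the remainder.
  leading term b: subtract (17/48)·h_2 from -119/12b + c + 131/6 → c + 2
  leading term c: no divisor's leading term divides it; move c to the remainder.
  leading term 1: no divisor's leading term divides it; move 2 to the remainder.
  remainder 2a + c + 2 ≠ 0; add k_3 = 2a + c + 2 to the basis.

S(h_1,k_3): lcm = ab². S = -½b²c - b² - 2a - 119/12b + c + 131/6.
  leading term b²c: subtract (1/56bc)·h_2 from -½b²c - b² - 2a - 119/12b + c + 131/6 → -b² - bc - 2a - 119/12b + c + 131/6
  leading term b²: subtract (1/28b)·h_2 from -b² - bc - 2a - 119/12b + c + 131/6 → -bc - 2a - 143/12b + c + 131/6
  leading term bc: subtract (1/28c)·h_2 from -bc - 2a - 143/12b + c + 131/6 → -2a - 143/12b - c + 131/6
  leading term a: subtract (-1)·k_3 from -2a - 143/12b - c + 131/6 → -143/12b + 143/6
  leading term b: subtract (143/336)·h_2 from -143/12b + 143/6 → 0
  remainder 0.

S(h_2,k_3): leading monomials are coprime, so the S-polynomial reduces to 0 (Buchberger's first criterion).
Every S-polynomial of the final basis reduces to 0, so we have a Gröbner basis.
Inter-reduce: drop elements whose leading term is divisible by another's, tail-reduce, and make monic.
Reduced Gröbner basis: {a + ½c + 1, b - 2}.

Since the reduced bases disagree, the two ideals are not the same.

No, the ideals differ.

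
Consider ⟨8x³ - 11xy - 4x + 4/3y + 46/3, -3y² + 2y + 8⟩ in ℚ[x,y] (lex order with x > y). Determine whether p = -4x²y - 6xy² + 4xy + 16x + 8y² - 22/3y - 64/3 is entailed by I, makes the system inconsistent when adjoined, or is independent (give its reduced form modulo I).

Adjoining -4x²y - 6xy² + 4xy + 16x + 8y² - 22/3y - 64/3 makes the ideal the whole ring: the system is inconsistent.

First compute the reduced Gröbner basis of I by Buchberger's algorithm.
f_1 = 8x³ - 11xy - 4x + 4/3y + 46/3, LT = x³.
f_2 = -3y² + 2y + 8, LT = y².

The S-polynomials (S(f_1,f_2)) all reduce to 0 modulo the current basis, so we have a Gröbner basis.
Inter-reduce: drop elements whose leading term is divisible by another's, tail-reduce, and make monic.
Reduced Gröbner basis: {x³ - 11/8xy - ½x + ⅙y + 23/12, y² - ⅔y - 8/3}.
Label its elements g_1 = x³ - 11/8xy - ½x + ⅙y + 23/12, g_2 = y² - ⅔y - 8/3.

Reduce p = -4x²y - 6xy² + 4xy + 16x + 8y² - 22/3y - 64/3 modulo G:
  leading term x²y: no divisor's leading term divides it; move -4x²y to the remainder.
  leading term xy²: subtract (-6x)·g_2 from -6xy² + 4xy + 16x + 8y² - 22/3y - 64/3 → 8y² - 22/3y - 64/3
  leading term y²: subtract (8)·g_2 from 8y² - 22/3y - 64/3 → -2y
  leading term y: no divisor's leading term divides it; move -2y to the remainder.
  normal form = -4x²y - 2y.
The normal form is nonzero, so p ∉ I. Since p minus its normal form lies in I, I + (p) = I + (r) where r = -4x²y - 2y; decide whether this ideal is the whole ring.
Run Buchberger on G together with r (pairs among the g_i already reduce to 0 since G is a Gröbner basis):
g_1 = x³ - 11/8xy - ½x + ⅙y + 23/12, LT = x³.
g_2 = y² - ⅔y - 8/3, LT = y².
r = -4x²y - 2y, LT = x²y.

S(g_1,r): lcm = x³y. S = -11/8xy² - xy + ⅙y² + 23/12y.
  leading term xy²: subtract (-11/8x)·g_2 from -11/8xy² - xy + ⅙y² + 23/12y → -23/12xy - 11/3x + ⅙y² + 23/12y
  leading term xy: no divisor's leading term divides it; move -23/12xy to the remainder.
  leading term x: no divisor's leading term divides it; move -11/3x to the remainder.
  leading term y²: subtract (⅙)·g_2 from ⅙y² + 23/12y → 73/36y + 4/9
  leading term y: no divisor's leading term divides it; move 73/36y to the remainder.
  leading term 1: no divisor's leading term divides it; move 4/9 to the remainder.
  remainder -23/12xy - 11/3x + 73/36y + 4/9 ≠ 0; add m_4 = -23/12xy - 11/3x + 73/36y + 4/9 to the basis.

S(g_2,r): lcm = x²y². S = -⅔x²y - 8/3x² - ½y².
  leading term x²y: subtract (⅙)·r from -⅔x²y - 8/3x² - ½y² → -8/3x² - ½y² + ⅓y
  leading term x²: no divisor's leading term divides it; move -8/3x² to the remainder.
  leading term y²: subtract (-½)·g_2 from -½y² + ⅓y → -4/3
  leading term 1: no divisor's leading term divides it; move -4/3 to the remainder.
  remainder -8/3x² - 4/3 ≠ 0; add m_5 = -8/3x² - 4/3 to the basis.

S(g_1,m_4): lcm = x³y. S = -44/23x³ + 73/69x²y + 16/69x² - 11/8xy² - ½xy + ⅙y² + 23/12y.
  leading term x³: subtract (-44/23)·g_1 from -44/23x³ + 73/69x²y + 16/69x² - 11/8xy² - ½xy + ⅙y² + 23/12y → 73/69x²y + 16/69x² - 11/8xy² - 72/23xy - 22/23x + ⅙y² + 617/276y + 11/3
  leading term x²y: subtract (-73/276)·r from 73/69x²y + 16/69x² - 11/8xy² - 72/23xy - 22/23x + ⅙y² + 617/276y + 11/3 → 16/69x² - 11/8xy² - 72/23xy - 22/23x + ⅙y² + 157/92y + 11/3
  leading term x²: subtract (-2/23)·m_5 from 16/69x² - 11/8xy² - 72/23xy - 22/23x + ⅙y² + 157/92y + 11/3 → -11/8xy² - 72/23xy - 22/23x + ⅙y² + 157/92y + 245/69
  leading term xy²: subtract (-11/8x)·g_2 from -11/8xy² - 72/23xy - 22/23x + ⅙y² + 157/92y + 245/69 → -1117/276xy - 319/69x + ⅙y² + 157/92y + 245/69
  leading term xy: subtract (1117/529)·m_4 from -1117/276xy - 319/69x + ⅙y² + 157/92y + 245/69 → 1650/529x + ⅙y² - 24521/9522y + 12437/4761
  leading term x: no divisor's leading term divides it; move 1650/529x to the remainder.
  leading term y²: subtract (⅙)·g_2 from ⅙y² - 24521/9522y + 12437/4761 → -2607/1058y + 1617/529
  leading term y: no divisor's leading term divides it; move -2607/1058y to the remainder.
  leading term 1: no divisor's leading term divides it; move 1617/529 to the remainder.
  remainder 1650/529x - 2607/1058y + 1617/529 ≠ 0; add m_6 = 1650/529x - 2607/1058y + 1617/529 to the basis.

S(r,m_4): lcm = x²y. S = -44/23x² + 73/69xy + 16/69x + ½y.
  leading term x²: subtract (33/46)·m_5 from -44/23x² + 73/69xy + 16/69x + ½y → 73/69xy + 16/69x + ½y + 22/23
  leading term xy: subtract (-292/529)·m_4 from 73/69xy + 16/69x + ½y + 22/23 → -948/529x + 15419/9522y + 5722/4761
  leading term x: subtract (-158/275)·m_6 from -948/529x + 15419/9522y + 5722/4761 → 2107/10350y + 15308/5175
  leading term y: no divisor's leading term divides it; move 2107/10350y to the remainder.
  leading term 1: no divisor's leading term divides it; move 15308/5175 to the remainder.
  remainder 2107/10350y + 15308/5175 ≠ 0; add m_7 = 2107/10350y + 15308/5175 to the basis.

S(r,m_6): lcm = x²y. S = 79/100xy² - 49/50xy + ½y.
  leading term xy²: subtract (79/100x)·g_2 from 79/100xy² - 49/50xy + ½y → -34/75xy + 158/75x + ½y
  leading term xy: subtract (136/575)·m_4 from -34/75xy + 158/75x + ½y → 342/115x + 211/10350y - 544/5175
  leading term x: subtract (1311/1375)·m_6 from 342/115x + 211/10350y - 544/5175 → 2666/1125y - 3397/1125
  leading term y: subtract (2852/245)·m_7 from 2666/1125y - 3397/1125 → -45881/1225
  leading term 1: no divisor's leading term divides it; move -45881/1225 to the remainder.
  remainder -45881/1225 ≠ 0; add m_8 = -45881/1225 to the basis.

The other S-polynomials (S(g_1,g_2), S(g_2,m_4), S(g_1,m_5), S(g_2,m_5), S(r,m_5), S(m_4,m_5), S(g_1,m_6), S(g_2,m_6), S(m_4,m_6), S(m_5,m_6), S(g_1,m_7), S(g_2,m_7), S(r,m_7), S(m_4,m_7), S(m_5,m_7), S(m_6,m_7), S(g_1,m_8), S(g_2,m_8), S(r,m_8), S(m_4,m_8), S(m_5,m_8), S(m_6,m_8), S(m_7,m_8)) all reduce to 0 modulo the current basis, so we have a Gröbner basis.
Inter-reduce: drop elements whose leading term is divisible by another's, tail-reduce, and make monic.
Reduced Gröbner basis: {1}.
The reduced Gröbner basis of I + (p) is {1}: the ideal is the whole ring, so the enlarged system has no common solution — adjoining p is inconsistent.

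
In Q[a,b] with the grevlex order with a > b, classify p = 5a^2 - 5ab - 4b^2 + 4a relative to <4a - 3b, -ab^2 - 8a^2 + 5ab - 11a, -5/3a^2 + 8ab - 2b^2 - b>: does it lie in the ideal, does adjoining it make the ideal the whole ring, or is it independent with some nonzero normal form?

First compute the reduced Gröbner basis of I by Buchberger's algorithm.
f_1 = 4a - 3b, LT = a.
f_2 = -ab^2 - 8a^2 + 5ab - 11a, LT = ab^2.
f_3 = -5/3a^2 + 8ab - 2b^2 - b, LT = a^2.

S(f_1,f_2): lcm = ab^2. S = -3/4b^3 - 8a^2 + 5ab - 11a.
  leading term b^3: no divisor's leading term divides it; move -3/4b^3 to the remainder.
  leading term a^2: subtract (-2a)·f_1 from -8a^2 + 5ab - 11a → -ab - 11a
  leading term ab: subtract (-1/4b)·f_1 from -ab - 11a → -3/4b^2 - 11a
  leading term b^2: no divisor's leading term divides it; move -3/4b^2 to the remainder.
  leading term a: subtract (-11/4)·f_1 from -11a → -33/4b
  leading term b: no divisor's leading term divides it; move -33/4b to the remainder.
  remainder -3/4b^3 - 3/4b^2 - 33/4b ≠ 0; add h_4 = -3/4b^3 - 3/4b^2 - 33/4b to the basis.

S(f_1,f_3): lcm = a^2. S = 81/20ab - 6/5b^2 - 3/5b.
  leading term ab: subtract (81/80b)·f_1 from 81/20ab - 6/5b^2 - 3/5b → 147/80b^2 - 3/5b
  leading term b^2: no divisor's leading term divides it; move 147/80b^2 to the remainder.
  leading term b: no divisor's leading term divides it; move -3/5b to the remainder.
  remainder 147/80b^2 - 3/5b ≠ 0; add h_5 = 147/80b^2 - 3/5b to the basis.

S(f_2,f_3): lcm = a^2b^2. S = 24/5ab^3 - 6/5b^4 + 8a^3 - 5a^2b - 3/5b^3 + 11a^2.
  leading term ab^3: subtract (6/5b^3)·f_1 from 24/5ab^3 - 6/5b^4 + 8a^3 - 5a^2b - 3/5b^3 + 11a^2 → 12/5b^4 + 8a^3 - 5a^2b - 3/5b^3 + 11a^2
  leading term b^4: subtract (-16/5b)·h_4 from 12/5b^4 + 8a^3 - 5a^2b - 3/5b^3 + 11a^2 → 8a^3 - 5a^2b - 3b^3 + 11a^2 - 132/5b^2
  leading term a^3: subtract (2a^2)·f_1 from 8a^3 - 5a^2b - 3b^3 + 11a^2 - 132/5b^2 → a^2b - 3b^3 + 11a^2 - 132/5b^2
  leading term a^2b: subtract (1/4ab)·f_1 from a^2b - 3b^3 + 11a^2 - 132/5b^2 → 3/4ab^2 - 3b^3 + 11a^2 - 132/5b^2
  leading term ab^2: subtract (3/16b^2)·f_1 from 3/4ab^2 - 3b^3 + 11a^2 - 132/5b^2 → -39/16b^3 + 11a^2 - 132/5b^2
  leading term b^3: subtract (13/4)·h_4 from -39/16b^3 + 11a^2 - 132/5b^2 → 11a^2 - 1917/80b^2 + 429/16b
  leading term a^2: subtract (11/4a)·f_1 from 11a^2 - 1917/80b^2 + 429/16b → 33/4ab - 1917/80b^2 + 429/16b
  leading term ab: subtract (33/16b)·f_1 from 33/4ab - 1917/80b^2 + 429/16b → -711/40b^2 + 429/16b
  leading term b^2: subtract (-474/49)·h_5 from -711/40b^2 + 429/16b → 82353/3920b
  leading term b: no divisor's leading term divides it; move 82353/3920b to the remainder.
  remainder 82353/3920b ≠ 0; add h_6 = 82353/3920b to the basis.

The other S-polynomials (S(f_1,h_4), S(f_2,h_4), S(f_3,h_4), S(f_1,h_5), S(f_2,h_5), S(f_3,h_5), S(h_4,h_5), S(f_1,h_6), S(f_2,h_6), S(f_3,h_6), S(h_4,h_6), S(h_5,h_6)) all reduce to 0 modulo the current basis, so we have a Gröbner basis.
Inter-reduce: drop elements whose leading term is divisible by another's, tail-reduce, and make monic.
Reduced Gröbner basis: {a, b}.
Label its elements g_1 = a, g_2 = b.

Reduce p = 5a^2 - 5ab - 4b^2 + 4a modulo G:
  leading term a^2: subtract (5a)·g_1 from 5a^2 - 5ab - 4b^2 + 4a → -5ab - 4b^2 + 4a
  leading term ab: subtract (-5b)·g_1 from -5ab - 4b^2 + 4a → -4b^2 + 4a
  leading term b^2: subtract (-4b)·g_2 from -4b^2 + 4a → 4a
  leading term a: subtract (4)·g_1 from 4a → 0
  normal form = 0.
Since the normal form is 0, p ∈ I.

Ideal membership is decidable via reduction modulo a Gröbner basis.

5a^2 - 5ab - 4b^2 + 4a lies in I (it reduces to 0).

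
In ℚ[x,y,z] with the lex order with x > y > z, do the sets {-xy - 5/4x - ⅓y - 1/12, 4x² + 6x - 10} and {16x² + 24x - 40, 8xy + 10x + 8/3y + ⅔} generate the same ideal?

Two ideals are equal iff their reduced Gröbner bases coincide (the reduced basis is unique for a fixed ordering).
Buchberger on the first generating set:
f_1 = -xy - 5/4x - ⅓y - 1/12, LT = xy.
f_2 = 4x² + 6x - 10, LT = x².

S(f_1,f_2): lcm = x²y. S = 5/4x² - 7/6xy + 1/12x + 5/2y.
  reduce S modulo (f_1, f_2):
  remainder -⅓x + 26/9y + 29/9 ≠ 0; add g_3 = -⅓x + 26/9y + 29/9 to the basis.

S(f_1,g_3): lcm = xy. S = 5/4x + 26/3y² + 10y + 1/12.
  reduce S modulo (f_1, f_2, g_3):
  remainder 26/3y² + 125/6y + 73/6 ≠ 0; add g_4 = 26/3y² + 125/6y + 73/6 to the basis.

The other S-polynomials (S(f_2,g_3), S(f_1,g_4), S(f_2,g_4), S(g_3,g_4)) all reduce to 0 modulo the current basis, so we have a Gröbner basis.
Inter-reduce: drop elements whose leading term is divisible by another's, tail-reduce, and make monic.
Reduced Gröbner basis: {x - 26/3y - 29/3, y² + 125/52y + 73/52}.

Buchberger on the second generating set:
h_1 = 16x² + 24x - 40, LT = x².
h_2 = 8xy + 10x + 8/3y + ⅔, LT = xy.

S(h_1,h_2): lcm = x²y. S = -5/4x² + 7/6xy - 1/12x - 5/2y.
  reduce S modulo (h_1, h_2):
  remainder ⅓x - 26/9y - 29/9 ≠ 0; add k_3 = ⅓x - 26/9y - 29/9 to the basis.

S(h_2,k_3): lcm = xy. S = 5/4x + 26/3y² + 10y + 1/12.
  reduce S modulo (h_1, h_2, k_3):
  remainder 26/3y² + 125/6y + 73/6 ≠ 0; add k_4 = 26/3y² + 125/6y + 73/6 to the basis.

The other S-polynomials (S(h_1,k_3), S(h_1,k_4), S(h_2,k_4), S(k_3,k_4)) all reduce to 0 modulo the current basis, so we have a Gröbner basis.
Inter-reduce: drop elements whose leading term is divisible by another's, tail-reduce, and make monic.
Reduced Gröbner basis: {x - 26/3y - 29/3, y² + 125/52y + 73/52}.

These coincide, so the ideals are equal.

Yes, the ideals are equal.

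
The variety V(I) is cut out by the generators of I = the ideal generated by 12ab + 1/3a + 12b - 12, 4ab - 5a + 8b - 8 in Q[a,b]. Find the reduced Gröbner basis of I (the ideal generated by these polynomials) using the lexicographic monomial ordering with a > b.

G = {a - 18/23b + 18/23, b^2 + 11/36b - 47/36}

The reduced Gröbner basis is the canonical form of the ideal for this ordering.

f_1 = 12ab + 1/3a + 12b - 12, LT = ab.
f_2 = 4ab - 5a + 8b - 8, LT = ab.

S(f_1,f_2): lcm = ab. S = 23/18a - b + 1.
  leading term a: no divisor's leading term divides it; move 23/18a to the remainder.
  leading term b: no divisor's leading term divides it; move -b to the remainder.
  leading term 1: no divisor's leading term divides it; move 1 to the remainder.
  remainder 23/18a - b + 1 ≠ 0; add g_3 = 23/18a - b + 1 to the basis.

S(f_1,g_3): lcm = ab. S = 1/36a + 18/23b^2 + 5/23b - 1.
  leading term a: subtract (1/46)·g_3 from 1/36a + 18/23b^2 + 5/23b - 1 → 18/23b^2 + 11/46b - 47/46
  leading term b^2: no divisor's leading term divides it; move 18/23b^2 to the remainder.
  leading term b: no divisor's leading term divides it; move 11/46b to the remainder.
  leading term 1: no divisor's leading term divides it; move -47/46 to the remainder.
  remainder 18/23b^2 + 11/46b - 47/46 ≠ 0; add g_4 = 18/23b^2 + 11/46b - 47/46 to the basis.

The other S-polynomials (S(f_2,g_3), S(f_1,g_4), S(f_2,g_4), S(g_3,g_4)) all reduce to 0 modulo the current basis, so we have a Gröbner basis.
Inter-reduce: drop elements whose leading term is divisible by another's, tail-reduce, and make monic.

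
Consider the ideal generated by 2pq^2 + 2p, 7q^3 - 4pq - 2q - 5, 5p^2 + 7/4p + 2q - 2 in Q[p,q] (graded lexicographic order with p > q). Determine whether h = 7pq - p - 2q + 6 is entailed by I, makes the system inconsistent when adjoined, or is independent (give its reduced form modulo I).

Adjoining 7pq - p - 2q + 6 makes the ideal the whole ring: the system is inconsistent.

First compute the reduced Gröbner basis of I by Buchberger's algorithm.
f_1 = 2pq^2 + 2p, LT = pq^2.
f_2 = 7q^3 - 4pq - 2q - 5, LT = q^3.
f_3 = 5p^2 + 7/4p + 2q - 2, LT = p^2.

S(f_1,f_2): lcm = pq^3. S = 4/7p^2q + 9/7pq + 5/7p.
  leading term p^2q: subtract (4/35q)·f_3 from 4/7p^2q + 9/7pq + 5/7p → 38/35pq - 8/35q^2 + 5/7p + 8/35q
  leading term pq: no divisor's leading term divides it; move 38/35pq to the remainder.
  leading term q^2: no divisor's leading term divides it; move -8/35q^2 to the remainder.
  leading term p: no divisor's leading term divides it; move 5/7p to the remainder.
  leading term q: no divisor's leading term divides it; move 8/35q to the remainder.
  remainder 38/35pq - 8/35q^2 + 5/7p + 8/35q ≠ 0; add k_4 = 38/35pq - 8/35q^2 + 5/7p + 8/35q to the basis.

S(f_1,f_3): lcm = p^2q^2. S = -7/20pq^2 - 2/5q^3 + p^2 + 2/5q^2.
  leading term pq^2: subtract (-7/40)·f_1 from -7/20pq^2 - 2/5q^3 + p^2 + 2/5q^2 → -2/5q^3 + p^2 + 2/5q^2 + 7/20p
  leading term q^3: subtract (-2/35)·f_2 from -2/5q^3 + p^2 + 2/5q^2 + 7/20p → p^2 - 8/35pq + 2/5q^2 + 7/20p - 4/35q - 2/7
  leading term p^2: subtract (1/5)·f_3 from p^2 - 8/35pq + 2/5q^2 + 7/20p - 4/35q - 2/7 → -8/35pq + 2/5q^2 - 18/35q + 4/35
  leading term pq: subtract (-4/19)·k_4 from -8/35pq + 2/5q^2 - 18/35q + 4/35 → 234/665q^2 + 20/133p - 62/133q + 4/35
  leading term q^2: no divisor's leading term divides it; move 234/665q^2 to the remainder.
  leading term p: no divisor's leading term divides it; move 20/133p to the remainder.
  leading term q: no divisor's leading term divides it; move -62/133q to the remainder.
  leading term 1: no divisor's leading term divides it; move 4/35 to the remainder.
  remainder 234/665q^2 + 20/133p - 62/133q + 4/35 ≠ 0; add k_5 = 234/665q^2 + 20/133p - 62/133q + 4/35 to the basis.

S(f_1,k_4): lcm = pq^2. S = 4/19q^3 - 25/38pq - 4/19q^2 + p.
  leading term q^3: subtract (4/133)·f_2 from 4/19q^3 - 25/38pq - 4/19q^2 + p → -143/266pq - 4/19q^2 + p + 8/133q + 20/133
  leading term pq: subtract (-715/1444)·k_4 from -143/266pq - 4/19q^2 + p + 8/133q + 20/133 → -818/2527q^2 + 13683/10108p + 438/2527q + 20/133
  leading term q^2: subtract (-2045/2223)·k_5 from -818/2527q^2 + 13683/10108p + 438/2527q + 20/133 → 13267/8892p - 568/2223q + 568/2223
  leading term p: no divisor's leading term divides it; move 13267/8892p to the remainder.
  leading term q: no divisor's leading term divides it; move -568/2223q to the remainder.
  leading term 1: no divisor's leading term divides it; move 568/2223 to the remainder.
  remainder 13267/8892p - 568/2223q + 568/2223 ≠ 0; add k_6 = 13267/8892p - 568/2223q + 568/2223 to the basis.

S(f_2,k_4): lcm = pq^3. S = 4/19q^4 - 4/7p^2q - 25/38pq^2 - 4/19q^3 - 2/7pq - 5/7p.
  leading term q^4: subtract (4/133q)·f_2 from 4/19q^4 - 4/7p^2q - 25/38pq^2 - 4/19q^3 - 2/7pq - 5/7p → -4/7p^2q - 143/266pq^2 - 4/19q^3 - 2/7pq + 8/133q^2 - 5/7p + 20/133q
  leading term p^2q: subtract (-4/35q)·f_3 from -4/7p^2q - 143/266pq^2 - 4/19q^3 - 2/7pq + 8/133q^2 - 5/7p + 20/133q → -143/266pq^2 - 4/19q^3 - 3/35pq + 192/665q^2 - 5/7p - 52/665q
  leading term pq^2: subtract (-143/532)·f_1 from -143/266pq^2 - 4/19q^3 - 3/35pq + 192/665q^2 - 5/7p - 52/665q → -4/19q^3 - 3/35pq + 192/665q^2 - 47/266p - 52/665q
  leading term q^3: subtract (-4/133)·f_2 from -4/19q^3 - 3/35pq + 192/665q^2 - 47/266p - 52/665q → -137/665pq + 192/665q^2 - 47/266p - 92/665q - 20/133
  leading term pq: subtract (-137/722)·k_4 from -137/665pq + 192/665q^2 - 47/266p - 92/665q - 20/133 → 620/2527q^2 - 104/2527p - 240/2527q - 20/133
  leading term q^2: subtract (1550/2223)·k_5 from 620/2527q^2 - 104/2527p - 240/2527q - 20/133 → -2272/15561p + 3580/15561q - 3580/15561
  leading term p: subtract (-9088/92869)·k_6 from -2272/15561p + 3580/15561q - 3580/15561 → 361828/1764511q - 361828/1764511
  leading term q: no divisor's leading term divides it; move 361828/1764511q to the remainder.
  leading term 1: no divisor's leading term divides it; move -361828/1764511 to the remainder.
  remainder 361828/1764511q - 361828/1764511 ≠ 0; add k_7 = 361828/1764511q - 361828/1764511 to the basis.

The other S-polynomials (S(f_2,f_3), S(f_3,k_4), S(f_1,k_5), S(f_2,k_5), S(f_3,k_5), S(k_4,k_5), S(f_1,k_6), S(f_2,k_6), S(f_3,k_6), S(k_4,k_6), S(k_5,k_6), S(f_1,k_7), S(f_2,k_7), S(f_3,k_7), S(k_4,k_7), S(k_5,k_7), S(k_6,k_7)) all reduce to 0 modulo the current basis, so we have a Gröbner basis.
Inter-reduce: drop elements whose leading term is divisible by another's, tail-reduce, and make monic.
Reduced Gröbner basis: {p, q - 1}.
Label its elements g_1 = p, g_2 = q - 1.

Reduce h = 7pq - p - 2q + 6 modulo G:
  leading term pq: subtract (7q)·g_1 from 7pq - p - 2q + 6 → -p - 2q + 6
  leading term p: subtract (-1)·g_1 from -p - 2q + 6 → -2q + 6
  leading term q: subtract (-2)·g_2 from -2q + 6 → 4
  leading term 1: no divisor's leading term divides it; move 4 to the remainder.
  normal form = 4.
The normal form is nonzero, so h ∉ I. Since h minus its normal form lies in I, I + (h) = I + (r) where r = 4; decide whether this ideal is the whole ring.
Here r = 4 is a nonzero constant, hence a unit: 1 ∈ I + (h), the Gröbner basis of I + (h) is {1}, and the enlarged system has no common solution — adjoining h is inconsistent.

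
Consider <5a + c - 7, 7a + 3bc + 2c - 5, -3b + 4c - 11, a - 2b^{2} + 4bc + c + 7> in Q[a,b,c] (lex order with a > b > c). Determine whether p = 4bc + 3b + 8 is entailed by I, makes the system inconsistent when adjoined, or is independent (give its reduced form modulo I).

First compute the reduced Gröbner basis of I by Buchberger's algorithm.
f_1 = 5a + c - 7, LT = a.
f_2 = 7a + 3bc + 2c - 5, LT = a.
f_3 = -3b + 4c - 11, LT = b.
f_4 = a - 2b^{2} + 4bc + c + 7, LT = a.

S(f_1,f_2): lcm = a. S = -\tfrac{3}{7}bc - \tfrac{3}{35}c - \tfrac{24}{35}.
  reduce S modulo (f_1, f_2, f_3, f_4):
  remainder -\tfrac{4}{7}c^{2} + \tfrac{52}{35}c - \tfrac{24}{35} ≠ 0; add h_5 = -\tfrac{4}{7}c^{2} + \tfrac{52}{35}c - \tfrac{24}{35} to the basis.

S(f_1,f_4): lcm = a. S = 2b^{2} - 4bc - \tfrac{4}{5}c - \tfrac{42}{5}.
  reduce S modulo (f_1, f_2, f_3, f_4, h_5):
  remainder -\tfrac{464}{45}c + \tfrac{928}{45} ≠ 0; add h_6 = -\tfrac{464}{45}c + \tfrac{928}{45} to the basis.

The other S-polynomials (S(f_1,f_3), S(f_2,f_3), S(f_2,f_4), S(f_3,f_4), S(f_1,h_5), S(f_2,h_5), S(f_3,h_5), S(f_4,h_5), S(f_1,h_6), S(f_2,h_6), S(f_3,h_6), S(f_4,h_6), S(h_5,h_6)) all reduce to 0 modulo the current basis, so we have a Gröbner basis.
Inter-reduce: drop elements whose leading term is divisible by another's, tail-reduce, and make monic.
Reduced Gröbner basis: {a - 1, b + 1, c - 2}.
Label its elements g_1 = a - 1, g_2 = b + 1, g_3 = c - 2.

Reduce p = 4bc + 3b + 8 modulo G:
  leading term bc: subtract (4c)·g_2 from 4bc + 3b + 8 → 3b - 4c + 8
  leading term b: subtract (3)·g_2 from 3b - 4c + 8 → -4c + 5
  leading term c: subtract (-4)·g_3 from -4c + 5 → -3
  leading term 1: no divisor's leading term divides it; move -3 to the remainder.
  normal form = -3.
The normal form is nonzero, so p ∉ I. Since p minus its normal form lies in I, I + (p) = I + (r) where r = -3; decide whether this ideal is the whole ring.
Here r = -3 is a nonzero constant, hence a unit: 1 ∈ I + (p), the Gröbner basis of I + (p) is {1}, and the enlarged system has no common solution — adjoining p is inconsistent.

Adjoining 4bc + 3b + 8 makes the ideal the whole ring: the system is inconsistent.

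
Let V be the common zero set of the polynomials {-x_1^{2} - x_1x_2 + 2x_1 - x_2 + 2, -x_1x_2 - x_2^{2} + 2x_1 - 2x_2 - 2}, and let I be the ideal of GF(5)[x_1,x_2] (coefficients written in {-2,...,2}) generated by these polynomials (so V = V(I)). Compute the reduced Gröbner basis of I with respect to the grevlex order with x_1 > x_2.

f_1 = -x_1^{2} - x_1x_2 + 2x_1 - x_2 + 2, LT = x_1^{2}.
f_2 = -x_1x_2 - x_2^{2} + 2x_1 - 2x_2 - 2, LT = x_1x_2.

S(f_1,f_2): lcm = x_1^{2}x_2. S = 2x_1^{2} + x_1x_2 + x_2^{2} - 2x_1 - 2x_2.
  leading term x_1^{2}: subtract (-2)·f_1 from 2x_1^{2} + x_1x_2 + x_2^{2} - 2x_1 - 2x_2 → -x_1x_2 + x_2^{2} + 2x_1 + x_2 - 1
  leading term x_1x_2: subtract (1)·f_2 from -x_1x_2 + x_2^{2} + 2x_1 + x_2 - 1 → 2x_2^{2} - 2x_2 + 1
  leading term x_2^{2}: no divisor's leading term divides it; move 2x_2^{2} to the remainder.
  leading term x_2: no divisor's leading term divides it; move -2x_2 to the remainder.
  leading term 1: no divisor's leading term divides it; move 1 to the remainder.
  remainder 2x_2^{2} - 2x_2 + 1 ≠ 0; add g_3 = 2x_2^{2} - 2x_2 + 1 to the basis.

S(f_1,g_3): leading monomials are coprime, so the S-polynomial reduces to 0 (Buchberger's first criterion).
S(f_2,g_3): lcm = x_1x_2^{2}. S = x_2^{3} - x_1x_2 + 2x_2^{2} + 2x_1 + 2x_2.
  leading term x_2^{3}: subtract (-2x_2)·g_3 from x_2^{3} - x_1x_2 + 2x_2^{2} + 2x_1 + 2x_2 → -x_1x_2 - 2x_2^{2} + 2x_1 - x_2
  leading term x_1x_2: subtract (1)·f_2 from -x_1x_2 - 2x_2^{2} + 2x_1 - x_2 → -x_2^{2} + x_2 + 2
  leading term x_2^{2}: subtract (2)·g_3 from -x_2^{2} + x_2 + 2 → 0
  remainder 0.

Every S-polynomial of the final basis reduces to 0, so we have a Gröbner basis.

G = {x_1^{2} - 2x_2 - 1, x_1x_2 - 2x_1 - 2x_2 - 1, x_2^{2} - x_2 - 2}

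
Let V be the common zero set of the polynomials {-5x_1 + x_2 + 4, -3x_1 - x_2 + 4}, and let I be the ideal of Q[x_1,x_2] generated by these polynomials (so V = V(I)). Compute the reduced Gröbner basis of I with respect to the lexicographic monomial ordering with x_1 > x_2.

Buchberger's algorithm terminates because the ascending chain of leading-term ideals stabilizes.

f_1 = -5x_1 + x_2 + 4, LT = x_1.
f_2 = -3x_1 - x_2 + 4, LT = x_1.

S(f_1,f_2): lcm = x_1. S = -8/15x_2 + 8/15.
  leading term x_2: no divisor's leading term divides it; move -8/15x_2 to the remainder.
  leading term 1: no divisor's leading term divides it; move 8/15 to the remainder.
  remainder -8/15x_2 + 8/15 ≠ 0; add g_3 = -8/15x_2 + 8/15 to the basis.

The other S-polynomials (S(f_1,g_3), S(f_2,g_3)) all reduce to 0 modulo the current basis, so we have a Gröbner basis.
Inter-reduce: drop elements whose leading term is divisible by another's, tail-reduce, and make monic.

G = {x_1 - 1, x_2 - 1}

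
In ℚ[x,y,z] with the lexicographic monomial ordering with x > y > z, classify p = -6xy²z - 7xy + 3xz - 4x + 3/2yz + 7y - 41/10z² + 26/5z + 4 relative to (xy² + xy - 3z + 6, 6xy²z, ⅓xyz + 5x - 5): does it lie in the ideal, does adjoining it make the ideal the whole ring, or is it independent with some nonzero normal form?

-6xy²z - 7xy + 3xz - 4x + 3/2yz + 7y - 41/10z² + 26/5z + 4 lies in I (it reduces to 0).

First compute the reduced Gröbner basis of I by Buchberger's algorithm.
f_1 = xy² + xy - 3z + 6, LT = xy².
f_2 = 6xy²z, LT = xy²z.
f_3 = ⅓xyz + 5x - 5, LT = xyz.

S(f_1,f_2): lcm = xy²z. S = xyz - 3z² + 6z.
  leading term xyz: subtract (3)·f_3 from xyz - 3z² + 6z → -15x - 3z² + 6z + 15
  leading term x: no divisor's leading term divides it; move -15x to the remainder.
  leading term z²: no divisor's leading term divides it; move -3z² to the remainder.
  leading term z: no divisor's leading term divides it; move 6z to the remainder.
  leading term 1: no divisor's leading term divides it; move 15 to the remainder.
  remainder -15x - 3z² + 6z + 15 ≠ 0; add h_4 = -15x - 3z² + 6z + 15 to the basis.

S(f_1,f_3): lcm = xy²z. S = xyz - 15xy + 15y - 3z² + 6z.
  leading term xyz: subtract (3)·f_3 from xyz - 15xy + 15y - 3z² + 6z → -15xy - 15x + 15y - 3z² + 6z + 15
  leading term xy: subtract (y)·h_4 from -15xy - 15x + 15y - 3z² + 6z + 15 → -15x + 3yz² - 6yz - 3z² + 6z + 15
  leading term x: subtract (1)·h_4 from -15x + 3yz² - 6yz - 3z² + 6z + 15 → 3yz² - 6yz
  leading term yz²: no divisor's leading term divides it; move 3yz² to the remainder.
  leading term yz: no divisor's leading term divides it; move -6yz to the remainder.
  remainder 3yz² - 6yz ≠ 0; add h_5 = 3yz² - 6yz to the basis.

S(f_1,h_4): lcm = xy². S = xy - ⅕y²z² + ⅖y²z + y² - 3z + 6.
  leading term xy: subtract (-1/15y)·h_4 from xy - ⅕y²z² + ⅖y²z + y² - 3z + 6 → -⅕y²z² + ⅖y²z + y² - ⅕yz² + ⅖yz + y - 3z + 6
  leading term y²z²: subtract (-1/15y)·h_5 from -⅕y²z² + ⅖y²z + y² - ⅕yz² + ⅖yz + y - 3z + 6 → y² - ⅕yz² + ⅖yz + y - 3z + 6
  leading term y²: no divisor's leading term divides it; move y² to the remainder.
  leading term yz²: subtract (-1/15)·h_5 from -⅕yz² + ⅖yz + y - 3z + 6 → y - 3z + 6
  leading term y: no divisor's leading term divides it; move y to the remainder.
  leading term z: no divisor's leading term divides it; move -3z to the remainder.
  leading term 1: no divisor's leading term divides it; move 6 to the remainder.
  remainder y² + y - 3z + 6 ≠ 0; add h_6 = y² + y - 3z + 6 to the basis.

S(f_2,h_4): lcm = xy²z. S = -⅕y²z³ + ⅖y²z² + y²z.
  leading term y²z³: subtract (-1/15yz)·h_5 from -⅕y²z³ + ⅖y²z² + y²z → y²z
  leading term y²z: subtract (z)·h_6 from y²z → -yz + 3z² - 6z
  leading term yz: no divisor's leading term divides it; move -yz to the remainder.
  leading term z²: no divisor's leading term divides it; move 3z² to the remainder.
  leading term z: no divisor's leading term divides it; move -6z to the remainder.
  remainder -yz + 3z² - 6z ≠ 0; add h_7 = -yz + 3z² - 6z to the basis.

S(f_3,h_5): lcm = xyz². S = 2xyz + 15xz - 15z.
  leading term xyz: subtract (6)·f_3 from 2xyz + 15xz - 15z → 15xz - 30x - 15z + 30
  leading term xz: subtract (-z)·h_4 from 15xz - 30x - 15z + 30 → -30x - 3z³ + 6z² + 30
  leading term x: subtract (2)·h_4 from -30x - 3z³ + 6z² + 30 → -3z³ + 12z² - 12z
  leading term z³: no divisor's leading term divides it; move -3z³ to the remainder.
  leading term z²: no divisor's leading term divides it; move 12z² to the remainder.
  leading term z: no divisor's leading term divides it; move -12z to the remainder.
  remainder -3z³ + 12z² - 12z ≠ 0; add h_8 = -3z³ + 12z² - 12z to the basis.

The other S-polynomials (S(f_2,f_3), S(f_3,h_4), S(f_1,h_5), S(f_2,h_5), S(h_4,h_5), S(f_1,h_6), S(f_2,h_6), S(f_3,h_6), S(h_4,h_6), S(h_5,h_6), S(f_1,h_7), S(f_2,h_7), S(f_3,h_7), S(h_4,h_7), S(h_5,h_7), S(h_6,h_7), S(f_1,h_8), S(f_2,h_8), S(f_3,h_8), S(h_4,h_8), S(h_5,h_8), S(h_6,h_8), S(h_7,h_8)) all reduce to 0 modulo the current basis, so we have a Gröbner basis.
Inter-reduce: drop elements whose leading term is divisible by another's, tail-reduce, and make monic.
Reduced Gröbner basis: {x + ⅕z² - ⅖z - 1, y² + y - 3z + 6, yz - 3z² + 6z, z³ - 4z² + 4z}.
Label its elements g_1 = x + ⅕z² - ⅖z - 1, g_2 = y² + y - 3z + 6, g_3 = yz - 3z² + 6z, g_4 = z³ - 4z² + 4z.

Reduce p = -6xy²z - 7xy + 3xz - 4x + 3/2yz + 7y - 41/10z² + 26/5z + 4 modulo G:
  leading term xy²z: subtract (-6y²z)·g_1 from -6xy²z - 7xy + 3xz - 4x + 3/2yz + 7y - 41/10z² + 26/5z + 4 → -7xy + 3xz - 4x + 6/5y²z³ - 12/5y²z² - 6y²z + 3/2yz + 7y - 41/10z² + 26/5z + 4
  leading term xy: subtract (-7y)·g_1 from -7xy + 3xz - 4x + 6/5y²z³ - 12/5y²z² - 6y²z + 3/2yz + 7y - 41/10z² + 26/5z + 4 → 3xz - 4x + 6/5y²z³ - 12/5y²z² - 6y²z + 7/5yz² - 13/10yz - 41/10z² + 26/5z + 4
  leading term xz: subtract (3z)·g_1 from 3xz - 4x + 6/5y²z³ - 12/5y²z² - 6y²z + 7/5yz² - 13/10yz - 41/10z² + 26/5z + 4 → -4x + 6/5y²z³ - 12/5y²z² - 6y²z + 7/5yz² - 13/10yz - ⅗z³ - 29/10z² + 41/5z + 4
  leading term x: subtract (-4)·g_1 from -4x + 6/5y²z³ - 12/5y²z² - 6y²z + 7/5yz² - 13/10yz - ⅗z³ - 29/10z² + 41/5z + 4 → 6/5y²z³ - 12/5y²z² - 6y²z + 7/5yz² - 13/10yz - ⅗z³ - 21/10z² + 33/5z
  leading term y²z³: subtract (6/5z³)·g_2 from 6/5y²z³ - 12/5y²z² - 6y²z + 7/5yz² - 13/10yz - ⅗z³ - 21/10z² + 33/5z → -12/5y²z² - 6y²z - 6/5yz³ + 7/5yz² - 13/10yz + 18/5z⁴ - 39/5z³ - 21/10z² + 33/5z
  leading term y²z²: subtract (-12/5z²)·g_2 from -12/5y²z² - 6y²z - 6/5yz³ + 7/5yz² - 13/10yz + 18/5z⁴ - 39/5z³ - 21/10z² + 33/5z → -6y²z - 6/5yz³ + 19/5yz² - 13/10yz + 18/5z⁴ - 15z³ + 123/10z² + 33/5z
  leading term y²z: subtract (-6z)·g_2 from -6y²z - 6/5yz³ + 19/5yz² - 13/10yz + 18/5z⁴ - 15z³ + 123/10z² + 33/5z → -6/5yz³ + 19/5yz² + 47/10yz + 18/5z⁴ - 15z³ - 57/10z² + 213/5z
  leading term yz³: subtract (-6/5z²)·g_3 from -6/5yz³ + 19/5yz² + 47/10yz + 18/5z⁴ - 15z³ - 57/10z² + 213/5z → 19/5yz² + 47/10yz - 39/5z³ - 57/10z² + 213/5z
  leading term yz²: subtract (19/5z)·g_3 from 19/5yz² + 47/10yz - 39/5z³ - 57/10z² + 213/5z → 47/10yz + 18/5z³ - 57/2z² + 213/5z
  leading term yz: subtract (47/10)·g_3 from 47/10yz + 18/5z³ - 57/2z² + 213/5z → 18/5z³ - 72/5z² + 72/5z
  leading term z³: subtract (18/5)·g_4 from 18/5z³ - 72/5z² + 72/5z → 0
  normal form = 0.
Since the normal form is 0, p ∈ I.

The remainder on division by a Gröbner basis is unique — it is the normal form.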